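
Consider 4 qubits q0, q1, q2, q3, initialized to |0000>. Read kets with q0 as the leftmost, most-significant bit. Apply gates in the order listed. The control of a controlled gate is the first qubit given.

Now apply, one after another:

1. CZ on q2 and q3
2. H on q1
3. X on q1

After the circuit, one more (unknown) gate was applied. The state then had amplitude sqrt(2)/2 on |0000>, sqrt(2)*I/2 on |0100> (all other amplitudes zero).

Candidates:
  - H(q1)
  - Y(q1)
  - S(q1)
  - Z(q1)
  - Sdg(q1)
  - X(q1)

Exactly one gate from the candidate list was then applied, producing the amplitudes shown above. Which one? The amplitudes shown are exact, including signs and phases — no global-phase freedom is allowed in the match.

It was S(q1) that produced the state shown.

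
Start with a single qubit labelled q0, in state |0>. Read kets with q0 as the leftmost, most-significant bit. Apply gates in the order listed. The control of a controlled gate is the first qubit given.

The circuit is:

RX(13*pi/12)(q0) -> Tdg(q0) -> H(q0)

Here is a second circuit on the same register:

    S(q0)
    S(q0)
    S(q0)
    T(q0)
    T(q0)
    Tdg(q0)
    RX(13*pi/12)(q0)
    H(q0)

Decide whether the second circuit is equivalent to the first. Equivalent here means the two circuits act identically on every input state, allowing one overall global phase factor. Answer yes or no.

No: there is an input state on which the two circuits produce genuinely different outputs (not merely differing by a phase).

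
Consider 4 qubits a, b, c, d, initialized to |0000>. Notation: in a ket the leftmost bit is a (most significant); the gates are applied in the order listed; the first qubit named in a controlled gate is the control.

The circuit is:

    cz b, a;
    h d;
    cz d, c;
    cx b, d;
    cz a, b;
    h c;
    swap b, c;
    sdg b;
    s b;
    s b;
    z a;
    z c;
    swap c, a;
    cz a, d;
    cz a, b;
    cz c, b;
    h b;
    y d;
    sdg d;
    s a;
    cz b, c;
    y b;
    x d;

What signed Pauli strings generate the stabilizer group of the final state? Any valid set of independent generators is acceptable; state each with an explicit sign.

The final state is stabilized by the group generated by -IYII, -IIIY, +ZIII, +IIZI; other independent generating sets are equally valid.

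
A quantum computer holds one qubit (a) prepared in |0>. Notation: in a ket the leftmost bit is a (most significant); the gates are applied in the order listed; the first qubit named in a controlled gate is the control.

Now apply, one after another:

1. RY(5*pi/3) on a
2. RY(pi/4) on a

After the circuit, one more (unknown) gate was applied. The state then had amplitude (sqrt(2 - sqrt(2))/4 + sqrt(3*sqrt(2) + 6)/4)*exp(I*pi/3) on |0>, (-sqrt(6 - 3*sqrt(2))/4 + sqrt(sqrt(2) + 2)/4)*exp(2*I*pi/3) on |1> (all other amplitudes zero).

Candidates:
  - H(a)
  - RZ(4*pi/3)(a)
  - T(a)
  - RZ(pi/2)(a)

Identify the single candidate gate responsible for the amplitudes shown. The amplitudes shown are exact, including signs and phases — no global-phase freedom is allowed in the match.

It was RZ(4*pi/3)(a) that produced the state shown.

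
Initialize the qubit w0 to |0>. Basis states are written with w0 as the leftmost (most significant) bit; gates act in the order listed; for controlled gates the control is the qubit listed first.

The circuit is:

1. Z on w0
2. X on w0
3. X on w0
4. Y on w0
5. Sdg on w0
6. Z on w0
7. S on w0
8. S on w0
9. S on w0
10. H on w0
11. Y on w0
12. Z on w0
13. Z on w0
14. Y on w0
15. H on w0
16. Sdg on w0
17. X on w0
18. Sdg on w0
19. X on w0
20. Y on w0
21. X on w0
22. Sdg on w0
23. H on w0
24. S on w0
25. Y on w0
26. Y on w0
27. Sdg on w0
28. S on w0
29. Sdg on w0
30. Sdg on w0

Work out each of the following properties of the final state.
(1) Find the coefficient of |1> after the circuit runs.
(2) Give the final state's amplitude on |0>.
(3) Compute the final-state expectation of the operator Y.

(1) The final state's coefficient on |1> equals -sqrt(2)*I/2. Key observation: steps 9-16 multiply out to the identity, so the circuit reduces to the remaining gates.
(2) The final state's coefficient on |0> equals -sqrt(2)/2.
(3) The observable Y averages to 1.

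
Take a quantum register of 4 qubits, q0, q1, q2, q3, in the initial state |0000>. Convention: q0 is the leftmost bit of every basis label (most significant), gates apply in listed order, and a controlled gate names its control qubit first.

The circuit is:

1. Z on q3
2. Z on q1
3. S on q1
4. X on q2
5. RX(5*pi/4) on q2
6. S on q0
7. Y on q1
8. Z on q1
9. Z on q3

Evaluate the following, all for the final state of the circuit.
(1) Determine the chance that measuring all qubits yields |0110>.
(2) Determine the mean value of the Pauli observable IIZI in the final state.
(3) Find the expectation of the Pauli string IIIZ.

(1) A full measurement returns |0110> with probability 1/2 - sqrt(2)/4.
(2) The expectation value of IIZI is sqrt(2)/2.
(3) The expectation value of IIIZ is 1.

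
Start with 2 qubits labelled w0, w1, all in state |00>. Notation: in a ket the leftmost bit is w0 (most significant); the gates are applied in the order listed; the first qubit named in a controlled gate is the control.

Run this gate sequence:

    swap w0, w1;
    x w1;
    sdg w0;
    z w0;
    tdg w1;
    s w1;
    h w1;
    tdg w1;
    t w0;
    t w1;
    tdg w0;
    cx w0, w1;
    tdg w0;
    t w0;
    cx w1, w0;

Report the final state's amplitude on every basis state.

The resulting statevector has amplitude sqrt(2)*exp(I*pi/4)/2 on |00>, 0 on |01>, 0 on |10>, -sqrt(2)*exp(I*pi/4)/2 on |11>.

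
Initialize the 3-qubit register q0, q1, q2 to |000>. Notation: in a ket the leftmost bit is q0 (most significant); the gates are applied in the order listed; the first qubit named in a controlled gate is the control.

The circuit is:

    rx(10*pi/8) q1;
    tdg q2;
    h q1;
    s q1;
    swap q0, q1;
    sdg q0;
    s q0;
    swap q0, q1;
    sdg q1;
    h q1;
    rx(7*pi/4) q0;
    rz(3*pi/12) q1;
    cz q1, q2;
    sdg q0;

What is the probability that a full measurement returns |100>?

Outcome |100> occurs with probability 3/8 - sqrt(2)/4.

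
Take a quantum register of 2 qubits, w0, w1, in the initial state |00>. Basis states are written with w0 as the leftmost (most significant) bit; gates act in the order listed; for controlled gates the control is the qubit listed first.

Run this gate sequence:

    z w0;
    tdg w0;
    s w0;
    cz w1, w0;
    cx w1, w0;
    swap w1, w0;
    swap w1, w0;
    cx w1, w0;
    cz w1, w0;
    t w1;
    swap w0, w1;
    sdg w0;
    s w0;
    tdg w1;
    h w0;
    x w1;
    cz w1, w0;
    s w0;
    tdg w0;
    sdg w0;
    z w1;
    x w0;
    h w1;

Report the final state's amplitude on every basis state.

After the circuit, the state carries amplitude -exp(3*I*pi/4)/2 on |00>, exp(3*I*pi/4)/2 on |01>, -1/2 on |10>, 1/2 on |11>. Key observation: steps 4-9 multiply out to the identity, so the circuit reduces to the remaining gates.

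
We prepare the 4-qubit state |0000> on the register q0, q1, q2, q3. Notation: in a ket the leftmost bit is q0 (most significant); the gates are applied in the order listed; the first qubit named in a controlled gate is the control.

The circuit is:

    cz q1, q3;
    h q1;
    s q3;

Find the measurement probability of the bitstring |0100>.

The probability of measuring |0100> is 1/2.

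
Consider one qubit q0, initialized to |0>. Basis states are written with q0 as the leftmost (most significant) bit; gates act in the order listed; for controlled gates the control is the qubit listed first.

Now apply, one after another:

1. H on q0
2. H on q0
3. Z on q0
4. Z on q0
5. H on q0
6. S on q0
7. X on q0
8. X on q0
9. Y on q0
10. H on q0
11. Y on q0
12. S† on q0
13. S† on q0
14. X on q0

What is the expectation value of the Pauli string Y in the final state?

The expectation value of Y is -1.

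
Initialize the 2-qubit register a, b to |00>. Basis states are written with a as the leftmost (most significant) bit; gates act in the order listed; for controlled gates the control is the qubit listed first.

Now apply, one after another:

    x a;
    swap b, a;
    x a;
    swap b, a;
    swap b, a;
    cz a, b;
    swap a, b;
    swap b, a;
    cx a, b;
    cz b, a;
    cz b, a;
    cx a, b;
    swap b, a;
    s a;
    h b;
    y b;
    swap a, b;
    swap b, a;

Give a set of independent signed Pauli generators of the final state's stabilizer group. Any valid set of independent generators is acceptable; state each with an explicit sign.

One valid set of independent stabilizer generators is +IX, -ZI (any independent generating set of the same group is equally correct). Key observation: gates 8-13 undo each other exactly, leaving only the rest of the circuit to track.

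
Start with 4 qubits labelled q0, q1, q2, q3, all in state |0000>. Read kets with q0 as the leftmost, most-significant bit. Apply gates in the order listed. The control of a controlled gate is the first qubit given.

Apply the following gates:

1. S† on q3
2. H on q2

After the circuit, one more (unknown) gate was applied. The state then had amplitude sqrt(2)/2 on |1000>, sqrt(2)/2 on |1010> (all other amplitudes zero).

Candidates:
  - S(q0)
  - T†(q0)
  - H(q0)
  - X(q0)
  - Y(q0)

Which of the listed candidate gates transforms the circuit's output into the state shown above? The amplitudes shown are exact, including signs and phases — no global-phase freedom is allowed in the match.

The applied gate was X(q0).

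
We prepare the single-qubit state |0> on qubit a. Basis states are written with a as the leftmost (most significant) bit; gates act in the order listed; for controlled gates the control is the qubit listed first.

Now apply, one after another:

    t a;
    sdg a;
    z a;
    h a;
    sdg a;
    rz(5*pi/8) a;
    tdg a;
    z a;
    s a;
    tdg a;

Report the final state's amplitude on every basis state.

The final amplitudes are -sqrt(2)*exp(11*I*pi/16)/2 on |0>, sqrt(2)*exp(13*I*pi/16)/2 on |1>.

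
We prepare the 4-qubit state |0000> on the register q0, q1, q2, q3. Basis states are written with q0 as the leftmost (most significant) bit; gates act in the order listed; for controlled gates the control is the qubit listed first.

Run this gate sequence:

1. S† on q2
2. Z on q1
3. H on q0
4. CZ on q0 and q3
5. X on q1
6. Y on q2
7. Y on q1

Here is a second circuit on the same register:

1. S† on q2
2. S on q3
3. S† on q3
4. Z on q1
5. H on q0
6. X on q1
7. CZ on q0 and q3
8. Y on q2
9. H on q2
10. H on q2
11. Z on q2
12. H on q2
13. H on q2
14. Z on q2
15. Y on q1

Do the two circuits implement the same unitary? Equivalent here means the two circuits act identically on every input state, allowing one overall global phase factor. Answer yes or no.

Yes — the two circuits implement the same unitary up to a global phase.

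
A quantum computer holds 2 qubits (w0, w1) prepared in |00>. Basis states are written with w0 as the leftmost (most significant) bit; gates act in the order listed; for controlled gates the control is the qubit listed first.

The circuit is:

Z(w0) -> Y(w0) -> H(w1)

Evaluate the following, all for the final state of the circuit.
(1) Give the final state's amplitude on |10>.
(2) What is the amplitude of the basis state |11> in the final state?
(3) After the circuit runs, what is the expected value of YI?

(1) The final state's coefficient on |10> equals sqrt(2)*I/2.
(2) The final state's coefficient on |11> equals sqrt(2)*I/2.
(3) The expectation value of YI is 0.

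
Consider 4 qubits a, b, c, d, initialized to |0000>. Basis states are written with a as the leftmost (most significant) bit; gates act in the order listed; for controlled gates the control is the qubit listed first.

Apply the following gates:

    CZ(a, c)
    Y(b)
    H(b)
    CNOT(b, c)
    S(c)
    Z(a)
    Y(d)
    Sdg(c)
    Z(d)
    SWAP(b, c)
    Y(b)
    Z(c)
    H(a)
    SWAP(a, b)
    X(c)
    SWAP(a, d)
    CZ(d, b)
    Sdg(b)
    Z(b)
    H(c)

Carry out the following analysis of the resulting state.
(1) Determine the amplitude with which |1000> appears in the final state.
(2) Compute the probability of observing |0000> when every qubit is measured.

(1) |1000> carries amplitude -sqrt(2)*I/4 in the final state.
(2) Outcome |0000> occurs with probability 0.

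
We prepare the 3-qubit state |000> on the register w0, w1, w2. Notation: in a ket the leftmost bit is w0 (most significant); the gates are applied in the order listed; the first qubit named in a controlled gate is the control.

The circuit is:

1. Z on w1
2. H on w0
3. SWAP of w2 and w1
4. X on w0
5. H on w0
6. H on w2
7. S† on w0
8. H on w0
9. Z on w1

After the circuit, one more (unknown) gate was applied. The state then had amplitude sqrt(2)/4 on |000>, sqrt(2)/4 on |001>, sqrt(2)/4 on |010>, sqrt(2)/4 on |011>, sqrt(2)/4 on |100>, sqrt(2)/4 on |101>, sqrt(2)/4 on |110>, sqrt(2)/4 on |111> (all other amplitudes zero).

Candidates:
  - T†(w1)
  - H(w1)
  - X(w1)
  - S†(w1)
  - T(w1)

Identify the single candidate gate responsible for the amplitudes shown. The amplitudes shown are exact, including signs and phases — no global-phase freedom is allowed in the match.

The applied gate was H(w1).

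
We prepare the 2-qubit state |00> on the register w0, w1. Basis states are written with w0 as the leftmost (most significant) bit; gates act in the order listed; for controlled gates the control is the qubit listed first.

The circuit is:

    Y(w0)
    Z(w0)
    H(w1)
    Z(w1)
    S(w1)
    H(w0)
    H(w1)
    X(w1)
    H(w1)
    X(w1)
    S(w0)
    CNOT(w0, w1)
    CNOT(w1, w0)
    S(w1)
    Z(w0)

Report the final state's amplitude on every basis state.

The final amplitudes are 1/2 on |00>, 1/2 on |01>, 1/2 on |10>, -1/2 on |11>.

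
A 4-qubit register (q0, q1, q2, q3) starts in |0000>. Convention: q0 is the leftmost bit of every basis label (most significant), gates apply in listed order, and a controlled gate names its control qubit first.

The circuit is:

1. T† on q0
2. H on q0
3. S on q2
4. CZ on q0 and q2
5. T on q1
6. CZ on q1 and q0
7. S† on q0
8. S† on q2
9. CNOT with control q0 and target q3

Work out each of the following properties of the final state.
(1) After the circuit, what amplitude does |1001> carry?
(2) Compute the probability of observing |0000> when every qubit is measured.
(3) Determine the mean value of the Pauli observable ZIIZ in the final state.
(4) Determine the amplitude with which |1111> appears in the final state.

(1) The amplitude on |1001> is -sqrt(2)*I/2.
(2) The probability of measuring |0000> is 1/2.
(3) The observable ZIIZ averages to 1.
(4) The amplitude on |1111> is 0.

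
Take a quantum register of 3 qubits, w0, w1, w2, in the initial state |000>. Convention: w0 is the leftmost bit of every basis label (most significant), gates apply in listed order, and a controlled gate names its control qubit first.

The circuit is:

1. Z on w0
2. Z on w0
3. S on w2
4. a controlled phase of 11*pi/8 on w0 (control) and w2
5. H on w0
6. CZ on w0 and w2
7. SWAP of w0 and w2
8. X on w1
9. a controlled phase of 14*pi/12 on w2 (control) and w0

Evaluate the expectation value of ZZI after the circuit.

The observable ZZI averages to -1.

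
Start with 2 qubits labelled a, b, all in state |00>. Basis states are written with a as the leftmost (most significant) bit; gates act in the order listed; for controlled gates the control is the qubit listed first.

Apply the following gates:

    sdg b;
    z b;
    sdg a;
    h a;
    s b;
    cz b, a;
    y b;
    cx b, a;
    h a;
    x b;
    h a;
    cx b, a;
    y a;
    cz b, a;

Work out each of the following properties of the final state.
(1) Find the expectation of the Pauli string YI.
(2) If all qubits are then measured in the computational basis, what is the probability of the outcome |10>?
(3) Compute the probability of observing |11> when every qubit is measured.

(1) The expectation value of YI is 0.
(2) The probability of measuring |10> is 1/2.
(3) A full measurement returns |11> with probability 0.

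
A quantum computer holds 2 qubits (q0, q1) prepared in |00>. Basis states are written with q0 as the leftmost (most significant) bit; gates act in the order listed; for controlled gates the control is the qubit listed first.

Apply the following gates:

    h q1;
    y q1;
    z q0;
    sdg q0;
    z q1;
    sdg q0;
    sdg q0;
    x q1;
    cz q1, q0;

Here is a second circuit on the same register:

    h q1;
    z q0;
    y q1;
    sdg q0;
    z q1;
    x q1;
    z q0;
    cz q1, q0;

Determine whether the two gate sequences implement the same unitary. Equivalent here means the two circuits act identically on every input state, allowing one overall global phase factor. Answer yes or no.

Yes — the two circuits implement the same unitary up to a global phase.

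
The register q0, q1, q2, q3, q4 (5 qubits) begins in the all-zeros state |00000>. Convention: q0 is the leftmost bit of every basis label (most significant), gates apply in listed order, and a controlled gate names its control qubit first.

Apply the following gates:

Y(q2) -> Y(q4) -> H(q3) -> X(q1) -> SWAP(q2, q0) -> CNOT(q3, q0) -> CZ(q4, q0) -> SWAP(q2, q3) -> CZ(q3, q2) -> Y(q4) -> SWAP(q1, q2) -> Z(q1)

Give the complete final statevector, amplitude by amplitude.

After the circuit, the state carries amplitude -sqrt(2)*I/2 on |01100>, -sqrt(2)*I/2 on |10100>, and 0 on every other basis state.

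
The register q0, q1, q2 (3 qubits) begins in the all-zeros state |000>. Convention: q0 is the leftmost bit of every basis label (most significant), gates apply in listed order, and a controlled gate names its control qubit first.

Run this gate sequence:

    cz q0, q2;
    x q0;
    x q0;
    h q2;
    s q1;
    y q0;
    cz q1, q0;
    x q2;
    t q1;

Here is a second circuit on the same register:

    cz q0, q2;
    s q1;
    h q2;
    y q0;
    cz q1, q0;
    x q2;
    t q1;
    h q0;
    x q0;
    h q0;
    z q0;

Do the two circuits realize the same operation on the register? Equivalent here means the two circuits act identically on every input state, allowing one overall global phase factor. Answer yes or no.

Yes: on every input state the two circuits agree up to one overall phase factor.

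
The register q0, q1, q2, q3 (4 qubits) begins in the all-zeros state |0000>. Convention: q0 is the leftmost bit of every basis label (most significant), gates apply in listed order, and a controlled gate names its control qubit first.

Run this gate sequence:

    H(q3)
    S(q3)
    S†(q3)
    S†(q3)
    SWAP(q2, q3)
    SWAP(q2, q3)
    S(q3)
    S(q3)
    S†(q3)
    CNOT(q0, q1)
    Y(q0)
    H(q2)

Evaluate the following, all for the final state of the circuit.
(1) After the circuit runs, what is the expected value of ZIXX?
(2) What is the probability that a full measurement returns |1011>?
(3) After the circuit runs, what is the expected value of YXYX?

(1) In the final state, ZIXX has expectation -1.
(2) A full measurement returns |1011> with probability 1/4.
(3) In the final state, YXYX has expectation 0.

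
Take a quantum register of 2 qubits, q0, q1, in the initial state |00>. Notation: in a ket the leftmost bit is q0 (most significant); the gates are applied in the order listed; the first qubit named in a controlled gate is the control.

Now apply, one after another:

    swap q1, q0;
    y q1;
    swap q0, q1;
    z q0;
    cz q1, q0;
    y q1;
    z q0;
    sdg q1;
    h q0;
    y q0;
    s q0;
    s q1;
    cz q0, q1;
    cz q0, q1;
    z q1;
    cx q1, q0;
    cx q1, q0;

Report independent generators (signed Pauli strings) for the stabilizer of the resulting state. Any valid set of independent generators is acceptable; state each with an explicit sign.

The stabilizer group can be generated by +YI, -IZ, among other valid generating sets. Key observation: steps 16-17 multiply out to the identity, so the circuit reduces to the remaining gates.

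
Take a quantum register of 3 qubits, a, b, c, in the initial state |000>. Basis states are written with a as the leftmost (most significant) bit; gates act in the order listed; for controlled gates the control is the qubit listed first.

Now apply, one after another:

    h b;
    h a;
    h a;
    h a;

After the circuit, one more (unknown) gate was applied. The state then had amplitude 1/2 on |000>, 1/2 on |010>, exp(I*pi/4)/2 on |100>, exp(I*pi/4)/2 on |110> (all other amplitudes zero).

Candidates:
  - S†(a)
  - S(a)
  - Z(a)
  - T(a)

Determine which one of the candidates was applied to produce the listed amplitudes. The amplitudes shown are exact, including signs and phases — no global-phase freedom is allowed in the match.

The applied gate was T(a). Key observation: gates 3-4 undo each other exactly, leaving only the rest of the circuit to track.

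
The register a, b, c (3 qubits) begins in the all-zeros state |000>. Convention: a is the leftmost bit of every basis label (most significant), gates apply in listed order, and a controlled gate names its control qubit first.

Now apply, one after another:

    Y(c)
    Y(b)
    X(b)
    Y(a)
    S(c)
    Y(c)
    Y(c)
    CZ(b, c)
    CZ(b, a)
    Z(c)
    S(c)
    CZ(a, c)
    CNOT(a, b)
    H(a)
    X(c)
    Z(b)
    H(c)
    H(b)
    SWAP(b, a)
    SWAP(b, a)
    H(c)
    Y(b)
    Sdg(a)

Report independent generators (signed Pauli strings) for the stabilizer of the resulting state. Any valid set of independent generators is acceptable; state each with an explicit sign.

The final state is stabilized by the group generated by +YII, +IXI, +IIZ; other independent generating sets are equally valid.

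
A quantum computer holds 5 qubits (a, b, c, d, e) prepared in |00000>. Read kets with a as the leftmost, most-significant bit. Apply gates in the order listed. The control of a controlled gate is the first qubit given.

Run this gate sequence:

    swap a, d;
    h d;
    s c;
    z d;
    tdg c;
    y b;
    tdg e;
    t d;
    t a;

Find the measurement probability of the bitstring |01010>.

A full measurement returns |01010> with probability 1/2.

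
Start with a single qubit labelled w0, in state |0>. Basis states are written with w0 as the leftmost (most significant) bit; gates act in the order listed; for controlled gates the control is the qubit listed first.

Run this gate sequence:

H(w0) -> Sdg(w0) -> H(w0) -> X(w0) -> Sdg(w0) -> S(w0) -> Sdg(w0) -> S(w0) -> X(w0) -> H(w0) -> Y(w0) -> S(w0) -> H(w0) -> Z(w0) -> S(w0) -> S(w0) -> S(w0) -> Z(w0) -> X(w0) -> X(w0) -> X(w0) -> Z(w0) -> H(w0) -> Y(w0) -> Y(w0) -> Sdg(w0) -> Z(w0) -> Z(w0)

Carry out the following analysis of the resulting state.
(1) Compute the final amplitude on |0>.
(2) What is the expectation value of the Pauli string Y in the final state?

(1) The final state's coefficient on |0> equals sqrt(2)/2. Key observation: gates 3-10 undo each other exactly, leaving only the rest of the circuit to track.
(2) In the final state, Y has expectation 1.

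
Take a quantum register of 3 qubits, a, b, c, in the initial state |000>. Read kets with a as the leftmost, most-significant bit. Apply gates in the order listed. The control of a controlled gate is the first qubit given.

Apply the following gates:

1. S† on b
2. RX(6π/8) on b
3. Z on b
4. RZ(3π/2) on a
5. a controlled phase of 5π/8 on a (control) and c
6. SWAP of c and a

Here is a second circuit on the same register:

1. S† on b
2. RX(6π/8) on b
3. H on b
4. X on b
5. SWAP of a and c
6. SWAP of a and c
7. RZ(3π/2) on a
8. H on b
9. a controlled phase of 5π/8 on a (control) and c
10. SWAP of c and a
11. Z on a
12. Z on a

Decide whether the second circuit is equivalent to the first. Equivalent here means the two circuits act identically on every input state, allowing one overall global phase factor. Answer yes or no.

Yes, they are equivalent — the unitaries differ by at most a global phase.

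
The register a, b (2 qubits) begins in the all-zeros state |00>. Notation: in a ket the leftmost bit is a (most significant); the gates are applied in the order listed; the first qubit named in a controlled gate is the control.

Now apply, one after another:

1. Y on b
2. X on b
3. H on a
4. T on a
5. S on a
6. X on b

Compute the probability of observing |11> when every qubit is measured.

A full measurement returns |11> with probability 1/2.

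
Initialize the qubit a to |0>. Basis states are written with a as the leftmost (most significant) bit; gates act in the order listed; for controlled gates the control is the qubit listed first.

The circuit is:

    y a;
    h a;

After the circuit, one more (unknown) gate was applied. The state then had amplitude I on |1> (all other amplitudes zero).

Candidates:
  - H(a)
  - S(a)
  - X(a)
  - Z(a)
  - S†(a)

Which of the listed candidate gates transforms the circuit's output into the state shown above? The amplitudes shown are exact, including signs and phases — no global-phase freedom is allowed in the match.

The unique candidate consistent with the amplitudes is H(a).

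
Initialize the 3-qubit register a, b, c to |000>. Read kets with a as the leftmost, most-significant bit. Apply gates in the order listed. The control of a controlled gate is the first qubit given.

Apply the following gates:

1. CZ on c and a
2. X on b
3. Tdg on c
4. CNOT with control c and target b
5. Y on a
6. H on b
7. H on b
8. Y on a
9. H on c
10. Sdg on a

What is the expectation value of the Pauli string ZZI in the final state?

The expectation value of ZZI is -1. Key observation: gates 5-8 undo each other exactly, leaving only the rest of the circuit to track.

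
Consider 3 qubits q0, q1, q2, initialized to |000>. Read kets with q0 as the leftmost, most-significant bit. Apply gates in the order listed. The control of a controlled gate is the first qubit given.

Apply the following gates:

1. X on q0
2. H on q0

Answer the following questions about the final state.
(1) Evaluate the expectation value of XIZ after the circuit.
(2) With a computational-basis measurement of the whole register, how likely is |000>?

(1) In the final state, XIZ has expectation -1.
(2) Outcome |000> occurs with probability 1/2.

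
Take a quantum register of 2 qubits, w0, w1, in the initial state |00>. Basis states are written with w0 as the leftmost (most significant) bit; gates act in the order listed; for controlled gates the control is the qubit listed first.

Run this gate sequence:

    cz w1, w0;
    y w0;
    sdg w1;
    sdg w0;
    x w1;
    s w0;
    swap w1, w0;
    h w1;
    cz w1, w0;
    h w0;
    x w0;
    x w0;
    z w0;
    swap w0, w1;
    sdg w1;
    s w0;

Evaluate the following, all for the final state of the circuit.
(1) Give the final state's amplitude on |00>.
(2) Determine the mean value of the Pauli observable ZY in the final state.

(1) The amplitude on |00> is I/2.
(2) The observable ZY averages to 0.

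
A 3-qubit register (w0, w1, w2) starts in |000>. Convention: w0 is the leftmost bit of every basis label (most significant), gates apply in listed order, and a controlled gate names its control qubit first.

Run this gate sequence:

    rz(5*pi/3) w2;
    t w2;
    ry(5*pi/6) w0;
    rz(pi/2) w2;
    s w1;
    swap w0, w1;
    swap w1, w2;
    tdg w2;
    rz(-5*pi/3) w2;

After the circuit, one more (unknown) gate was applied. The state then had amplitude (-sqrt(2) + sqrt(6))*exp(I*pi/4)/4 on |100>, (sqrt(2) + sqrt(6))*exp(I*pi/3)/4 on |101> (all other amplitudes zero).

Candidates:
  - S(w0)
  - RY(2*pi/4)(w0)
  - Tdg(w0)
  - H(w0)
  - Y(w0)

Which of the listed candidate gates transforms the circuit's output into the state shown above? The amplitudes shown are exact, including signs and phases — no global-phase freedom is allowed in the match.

The applied gate was Y(w0).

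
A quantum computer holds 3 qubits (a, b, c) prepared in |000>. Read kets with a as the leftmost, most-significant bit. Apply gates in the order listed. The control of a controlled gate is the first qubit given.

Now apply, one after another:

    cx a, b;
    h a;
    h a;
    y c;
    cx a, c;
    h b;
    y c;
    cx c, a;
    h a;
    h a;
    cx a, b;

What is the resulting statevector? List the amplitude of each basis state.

After the circuit, the state carries amplitude sqrt(2)/2 on |000>, sqrt(2)/2 on |010>, and 0 on every other basis state.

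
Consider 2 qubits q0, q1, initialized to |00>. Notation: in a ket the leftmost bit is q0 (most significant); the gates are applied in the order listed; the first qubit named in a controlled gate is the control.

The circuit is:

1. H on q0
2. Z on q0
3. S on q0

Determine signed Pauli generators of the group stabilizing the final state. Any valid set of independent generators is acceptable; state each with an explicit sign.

The final state is stabilized by the group generated by -YI, +IZ; other independent generating sets are equally valid.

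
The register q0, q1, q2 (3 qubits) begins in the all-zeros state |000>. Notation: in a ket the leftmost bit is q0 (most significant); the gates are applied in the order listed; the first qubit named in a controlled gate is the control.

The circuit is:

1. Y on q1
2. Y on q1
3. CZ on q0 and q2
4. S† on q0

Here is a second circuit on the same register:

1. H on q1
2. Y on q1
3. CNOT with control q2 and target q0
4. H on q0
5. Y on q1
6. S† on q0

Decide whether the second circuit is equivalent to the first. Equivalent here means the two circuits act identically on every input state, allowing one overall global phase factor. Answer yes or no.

No, they are not equivalent — no single phase factor reconciles the two unitaries.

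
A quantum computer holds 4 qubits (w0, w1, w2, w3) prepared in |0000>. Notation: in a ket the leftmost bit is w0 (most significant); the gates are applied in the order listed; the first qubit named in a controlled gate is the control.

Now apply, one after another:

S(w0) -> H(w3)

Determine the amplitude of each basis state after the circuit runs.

After the circuit, the state carries amplitude sqrt(2)/2 on |0000>, sqrt(2)/2 on |0001>, and 0 on every other basis state.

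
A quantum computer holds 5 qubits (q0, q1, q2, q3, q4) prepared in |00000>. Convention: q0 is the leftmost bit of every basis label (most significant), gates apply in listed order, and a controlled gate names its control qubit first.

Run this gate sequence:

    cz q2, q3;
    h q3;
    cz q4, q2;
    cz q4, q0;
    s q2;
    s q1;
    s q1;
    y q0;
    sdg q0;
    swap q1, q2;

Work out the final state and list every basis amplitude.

The resulting statevector has amplitude sqrt(2)/2 on |10000>, sqrt(2)/2 on |10010>, and 0 on every other basis state.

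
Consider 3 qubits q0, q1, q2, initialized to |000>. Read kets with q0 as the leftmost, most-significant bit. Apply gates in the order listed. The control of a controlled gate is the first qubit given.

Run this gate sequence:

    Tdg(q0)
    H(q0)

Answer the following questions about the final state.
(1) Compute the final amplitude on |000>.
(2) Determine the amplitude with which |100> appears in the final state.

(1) |000> carries amplitude sqrt(2)/2 in the final state.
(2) The final state's coefficient on |100> equals sqrt(2)/2.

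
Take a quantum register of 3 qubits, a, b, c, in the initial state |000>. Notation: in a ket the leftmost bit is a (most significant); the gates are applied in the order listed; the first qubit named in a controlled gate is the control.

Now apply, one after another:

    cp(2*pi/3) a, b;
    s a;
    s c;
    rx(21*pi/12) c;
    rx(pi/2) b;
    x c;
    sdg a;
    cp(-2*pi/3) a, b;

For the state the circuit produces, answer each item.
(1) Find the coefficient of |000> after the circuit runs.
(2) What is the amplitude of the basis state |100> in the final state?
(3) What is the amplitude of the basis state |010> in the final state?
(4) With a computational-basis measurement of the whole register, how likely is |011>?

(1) The amplitude on |000> is -I*sqrt(4 - 2*sqrt(2))/4.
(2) The amplitude on |100> is 0.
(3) |010> carries amplitude -sqrt(4 - 2*sqrt(2))/4 in the final state.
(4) A full measurement returns |011> with probability sqrt(2)/8 + 1/4.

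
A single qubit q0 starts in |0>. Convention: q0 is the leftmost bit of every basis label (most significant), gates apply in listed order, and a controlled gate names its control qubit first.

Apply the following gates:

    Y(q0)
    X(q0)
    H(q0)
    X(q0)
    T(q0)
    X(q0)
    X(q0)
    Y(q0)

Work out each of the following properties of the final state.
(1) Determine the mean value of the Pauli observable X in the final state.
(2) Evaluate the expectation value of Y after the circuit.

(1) The observable X averages to -sqrt(2)/2.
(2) In the final state, Y has expectation sqrt(2)/2.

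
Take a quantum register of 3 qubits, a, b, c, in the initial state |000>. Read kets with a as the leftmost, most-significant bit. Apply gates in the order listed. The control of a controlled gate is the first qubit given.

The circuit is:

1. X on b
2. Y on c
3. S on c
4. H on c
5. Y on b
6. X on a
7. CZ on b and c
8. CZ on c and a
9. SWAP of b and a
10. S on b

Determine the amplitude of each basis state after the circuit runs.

The final amplitudes are -sqrt(2)/2 on |010>, -sqrt(2)/2 on |011>, and 0 on every other basis state.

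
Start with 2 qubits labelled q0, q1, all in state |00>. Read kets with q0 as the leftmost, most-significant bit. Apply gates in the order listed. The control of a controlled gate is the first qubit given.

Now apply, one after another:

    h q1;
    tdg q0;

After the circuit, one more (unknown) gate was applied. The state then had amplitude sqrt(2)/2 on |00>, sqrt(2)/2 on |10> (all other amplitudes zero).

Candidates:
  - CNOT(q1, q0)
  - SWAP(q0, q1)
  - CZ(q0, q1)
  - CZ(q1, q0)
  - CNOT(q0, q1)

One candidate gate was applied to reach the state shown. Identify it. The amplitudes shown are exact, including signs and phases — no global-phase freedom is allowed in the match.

The unique candidate consistent with the amplitudes is SWAP(q0, q1).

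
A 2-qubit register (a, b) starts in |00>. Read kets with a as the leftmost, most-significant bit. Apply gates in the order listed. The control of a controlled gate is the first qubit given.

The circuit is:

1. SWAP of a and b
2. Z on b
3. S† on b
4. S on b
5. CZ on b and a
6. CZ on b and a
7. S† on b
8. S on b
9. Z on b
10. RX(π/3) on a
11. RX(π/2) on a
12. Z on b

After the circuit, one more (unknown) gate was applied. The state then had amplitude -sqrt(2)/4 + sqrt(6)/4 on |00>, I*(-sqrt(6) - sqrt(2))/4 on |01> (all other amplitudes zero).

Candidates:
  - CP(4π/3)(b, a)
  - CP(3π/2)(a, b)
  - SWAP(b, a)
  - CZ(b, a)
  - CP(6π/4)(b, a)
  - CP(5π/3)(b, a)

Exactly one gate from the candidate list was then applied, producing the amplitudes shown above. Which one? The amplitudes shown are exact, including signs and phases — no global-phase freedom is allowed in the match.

The applied gate was SWAP(b, a). Key observation: gates 2-9 undo each other exactly, leaving only the rest of the circuit to track.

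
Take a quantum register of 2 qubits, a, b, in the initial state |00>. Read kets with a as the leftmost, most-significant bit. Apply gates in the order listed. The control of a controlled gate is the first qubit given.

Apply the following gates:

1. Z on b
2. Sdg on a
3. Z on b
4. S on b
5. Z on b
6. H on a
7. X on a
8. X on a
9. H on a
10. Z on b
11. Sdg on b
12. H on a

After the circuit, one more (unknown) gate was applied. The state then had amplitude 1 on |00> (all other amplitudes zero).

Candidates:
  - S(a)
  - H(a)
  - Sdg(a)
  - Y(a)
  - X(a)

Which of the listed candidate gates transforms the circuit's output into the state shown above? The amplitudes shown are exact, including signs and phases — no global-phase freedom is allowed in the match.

The applied gate was H(a). Key observation: the block from step 4 through step 11 cancels to the identity and can be dropped.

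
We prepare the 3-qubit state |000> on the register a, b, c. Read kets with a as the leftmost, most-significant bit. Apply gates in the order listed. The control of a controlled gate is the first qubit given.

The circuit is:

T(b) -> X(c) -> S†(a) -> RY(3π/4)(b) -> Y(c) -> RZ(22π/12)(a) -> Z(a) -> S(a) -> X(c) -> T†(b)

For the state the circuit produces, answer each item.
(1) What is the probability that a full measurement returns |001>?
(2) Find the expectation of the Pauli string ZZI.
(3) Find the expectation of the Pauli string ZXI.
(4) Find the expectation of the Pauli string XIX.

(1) A full measurement returns |001> with probability 1/2 - sqrt(2)/4.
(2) The observable ZZI averages to -sqrt(2)/2.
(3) In the final state, ZXI has expectation 1/2.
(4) In the final state, XIX has expectation 0.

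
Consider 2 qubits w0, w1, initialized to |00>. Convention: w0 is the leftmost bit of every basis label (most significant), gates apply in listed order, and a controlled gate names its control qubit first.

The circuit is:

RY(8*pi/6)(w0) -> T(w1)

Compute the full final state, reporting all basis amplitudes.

After the circuit, the state carries amplitude -1/2 on |00>, 0 on |01>, sqrt(3)/2 on |10>, 0 on |11>.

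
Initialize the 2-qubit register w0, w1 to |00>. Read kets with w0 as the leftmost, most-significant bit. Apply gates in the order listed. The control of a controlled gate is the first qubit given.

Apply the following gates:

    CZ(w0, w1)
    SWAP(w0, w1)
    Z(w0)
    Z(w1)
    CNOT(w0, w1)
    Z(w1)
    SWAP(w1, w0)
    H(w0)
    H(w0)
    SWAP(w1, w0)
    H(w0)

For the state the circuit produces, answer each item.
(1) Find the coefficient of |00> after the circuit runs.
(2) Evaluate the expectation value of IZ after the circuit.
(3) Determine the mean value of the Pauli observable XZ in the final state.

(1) The final state's coefficient on |00> equals sqrt(2)/2.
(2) The expectation value of IZ is 1.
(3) The expectation value of XZ is 1.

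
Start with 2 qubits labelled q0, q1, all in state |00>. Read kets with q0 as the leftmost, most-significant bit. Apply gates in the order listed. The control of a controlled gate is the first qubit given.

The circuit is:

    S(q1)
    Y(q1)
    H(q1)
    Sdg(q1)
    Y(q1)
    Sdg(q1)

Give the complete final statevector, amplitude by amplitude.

After the circuit, the state carries amplitude sqrt(2)*I/2 on |00>, sqrt(2)*I/2 on |01>, 0 on |10>, 0 on |11>.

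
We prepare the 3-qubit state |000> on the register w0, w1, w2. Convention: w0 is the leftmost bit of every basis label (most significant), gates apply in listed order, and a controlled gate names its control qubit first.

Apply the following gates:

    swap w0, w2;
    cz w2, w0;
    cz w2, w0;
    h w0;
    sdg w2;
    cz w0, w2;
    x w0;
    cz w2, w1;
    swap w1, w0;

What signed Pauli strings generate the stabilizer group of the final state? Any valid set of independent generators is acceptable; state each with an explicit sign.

The final state is stabilized by the group generated by +IXI, +ZII, +IIZ; other independent generating sets are equally valid. Key observation: steps 2-3 multiply out to the identity, so the circuit reduces to the remaining gates.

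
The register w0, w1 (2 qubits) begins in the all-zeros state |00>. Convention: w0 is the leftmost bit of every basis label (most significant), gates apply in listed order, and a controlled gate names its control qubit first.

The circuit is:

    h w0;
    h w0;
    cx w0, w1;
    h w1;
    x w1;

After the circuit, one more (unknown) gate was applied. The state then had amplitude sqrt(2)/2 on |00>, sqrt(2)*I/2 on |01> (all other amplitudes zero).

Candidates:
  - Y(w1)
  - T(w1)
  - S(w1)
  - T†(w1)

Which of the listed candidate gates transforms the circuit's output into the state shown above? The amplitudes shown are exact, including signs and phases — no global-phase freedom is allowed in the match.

It was S(w1) that produced the state shown.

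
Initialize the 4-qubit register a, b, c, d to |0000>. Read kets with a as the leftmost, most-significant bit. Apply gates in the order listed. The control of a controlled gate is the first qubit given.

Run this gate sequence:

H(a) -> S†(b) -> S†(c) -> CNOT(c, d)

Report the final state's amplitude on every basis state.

The resulting statevector has amplitude sqrt(2)/2 on |0000>, sqrt(2)/2 on |1000>, and 0 on every other basis state.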